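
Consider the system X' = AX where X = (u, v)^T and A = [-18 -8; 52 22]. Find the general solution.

u(t) = -c_1e^(2t)sin(4t) + c_1e^(2t)cos(4t) + c_2e^(2t)sin(4t) + c_2e^(2t)cos(4t), v(t) = 3c_1e^(2t)sin(4t) - 2c_1e^(2t)cos(4t) - 2c_2e^(2t)sin(4t) - 3c_2e^(2t)cos(4t)

Coefficient matrix A = [[-18, -8], [52, 22]].
Characteristic polynomial det(A - λI) = λ^2 - 4λ + 20 = 0.
Eigenvalues λ = 2 ± 4i (complex conjugate pair).
For λ=2+4i: an eigenvector is (1,-2) - i(-1,3) = (1 + i, -2 - 3i).
A real fundamental pair from Re and Im of e^((2+4i)t)v: X_1 = e^(2t)(cos(4t)·(1,-2) + sin(4t)·(-1,3)), X_2 = e^(2t)(sin(4t)·(1,-2) - cos(4t)·(-1,3)).
General solution: c_1X_1 + c_2X_2.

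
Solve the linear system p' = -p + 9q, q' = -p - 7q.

p(t) = -3K_1e^(-4t) - 3K_2te^(-4t) + 2K_2e^(-4t), q(t) = K_1e^(-4t) + K_2te^(-4t) - K_2e^(-4t)

Coefficient matrix A = [[-1, 9], [-1, -7]].
Characteristic polynomial det(A - λI) = λ^2 + 8λ + 16 = 0.
Single eigenvalue λ = -4 with algebraic multiplicity 2.
Eigenvector v = (-3,1); generalized eigenvector w with (A-λI)w=v is (2,-1).
General solution: e^(-4t)[K_1·v + K_2·(t·v + w)].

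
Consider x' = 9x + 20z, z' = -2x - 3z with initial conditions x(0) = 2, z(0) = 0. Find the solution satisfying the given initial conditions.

x(t) = 6e^(3t)sin(2t) + 2e^(3t)cos(2t), z(t) = -2e^(3t)sin(2t)

Coefficient matrix A = [[9, 20], [-2, -3]].
Characteristic polynomial det(A - λI) = λ^2 - 6λ + 13 = 0.
Eigenvalues λ = 3 ± 2i (complex conjugate pair).
For λ=3+2i: an eigenvector is (3,-1) - i(-1,0) = (3 + i, -1).
A real fundamental pair from Re and Im of e^((3+2i)t)v: X_1 = e^(3t)(cos(2t)·(3,-1) + sin(2t)·(-1,0)), X_2 = e^(3t)(sin(2t)·(3,-1) - cos(2t)·(-1,0)).
General solution: c_1X_1 + c_2X_2.
Applying x(0)=2, z(0)=0 gives c_1=0, c_2=2.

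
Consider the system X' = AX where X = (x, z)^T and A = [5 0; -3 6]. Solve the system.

x(t) = -K_2e^(5t), z(t) = -K_1e^(6t) - 3K_2e^(5t)

Coefficient matrix A = [[5, 0], [-3, 6]].
Characteristic polynomial det(A - λI) = λ^2 - 11λ + 30 = 0.
Eigenvalues λ = 6, 5.
For λ=6: (A-λI) row 1 is [-1, 0], so an eigenvector is (0, -1).
For λ=5: (A-λI) row 2 is [-3, 1], so an eigenvector is (-1, -3).
General solution: K_1e^(6t)(0,-1) + K_2e^(5t)(-1,-3).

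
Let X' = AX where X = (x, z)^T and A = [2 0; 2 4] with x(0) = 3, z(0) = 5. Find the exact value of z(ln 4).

2000

A = [[2,0],[2,4]]; eigenvalues λ = 4, 2.
Eigenvectors: (0,1) for λ=4, (-1,1) for λ=2.
From the initial condition, c_1 = 8, c_2 = -3.
z(ln 4) = (8)(4^4)(1) + (-3)(4^2)(1) = 2000.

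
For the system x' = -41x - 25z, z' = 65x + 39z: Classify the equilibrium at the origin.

stable spiral

A = [[-41,-25],[65,39]]; det(A-λI) = λ^2 + 2λ + 26.
λ = -1 ± 5i: negative real part.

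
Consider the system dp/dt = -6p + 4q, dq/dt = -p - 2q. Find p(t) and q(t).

p(t) = 2K_1e^(-4t) + 2K_2te^(-4t) + 3K_2e^(-4t), q(t) = K_1e^(-4t) + K_2te^(-4t) + 2K_2e^(-4t)

Coefficient matrix A = [[-6, 4], [-1, -2]].
Characteristic polynomial det(A - λI) = λ^2 + 8λ + 16 = 0.
Single eigenvalue λ = -4 with algebraic multiplicity 2.
Eigenvector v = (2,1); generalized eigenvector w with (A-λI)w=v is (3,2).
General solution: e^(-4t)[K_1·v + K_2·(t·v + w)].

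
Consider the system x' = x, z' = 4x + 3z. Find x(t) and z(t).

x(t) = K_2e^(t), z(t) = -K_1e^(3t) - 2K_2e^(t)

Coefficient matrix A = [[1, 0], [4, 3]].
Characteristic polynomial det(A - λI) = λ^2 - 4λ + 3 = 0.
Eigenvalues λ = 3, 1.
For λ=3: (A-λI) row 1 is [-2, 0], so an eigenvector is (0, -1).
For λ=1: (A-λI) row 2 is [4, 2], so an eigenvector is (1, -2).
General solution: K_1e^(3t)(0,-1) + K_2e^(t)(1,-2).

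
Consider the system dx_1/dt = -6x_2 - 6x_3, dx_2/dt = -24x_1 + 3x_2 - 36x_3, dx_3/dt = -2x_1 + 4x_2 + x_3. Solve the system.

x_1(t) = -3C_1e^(4t) + 6C_2e^(3t) - 2C_3e^(-3t), x_2(t) = C_2e^(3t) - 2C_3e^(-3t), x_3(t) = 2C_1e^(4t) - 4C_2e^(3t) + C_3e^(-3t)

Coefficient matrix A = [[0, -6, -6], [-24, 3, -36], [-2, 4, 1]].
det(A - λI) = 0 gives eigenvalues λ = 4, 3, -3.
For λ=4: eigenvector (-3,0,2).
For λ=3: eigenvector (6,1,-4).
For λ=-3: eigenvector (-2,-2,1).
General solution: C_1e^(4t)(-3,0,2) + C_2e^(3t)(6,1,-4) + C_3e^(-3t)(-2,-2,1).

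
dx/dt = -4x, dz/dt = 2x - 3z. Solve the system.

Coefficient matrix A = [[-4, 0], [2, -3]].
Characteristic polynomial det(A - λI) = λ^2 + 7λ + 12 = 0.
Eigenvalues λ = -4, -3.
For λ=-4: (A-λI) row 2 is [2, 1], so an eigenvector is (-1, 2).
For λ=-3: (A-λI) row 1 is [-1, 0], so an eigenvector is (0, -1).
General solution: C_1e^(-4t)(-1,2) + C_2e^(-3t)(0,-1).

x(t) = -C_1e^(-4t), z(t) = 2C_1e^(-4t) - C_2e^(-3t)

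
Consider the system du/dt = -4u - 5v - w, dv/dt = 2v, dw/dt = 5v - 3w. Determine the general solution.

u(t) = c_1e^(-4t) - c_2e^(2t) - c_3e^(-3t), v(t) = c_2e^(2t), w(t) = c_2e^(2t) + c_3e^(-3t)

Coefficient matrix A = [[-4, -5, -1], [0, 2, 0], [0, 5, -3]].
det(A - λI) = 0 gives eigenvalues λ = -4, 2, -3.
For λ=-4: eigenvector (1,0,0).
For λ=2: eigenvector (-1,1,1).
For λ=-3: eigenvector (-1,0,1).
General solution: c_1e^(-4t)(1,0,0) + c_2e^(2t)(-1,1,1) + c_3e^(-3t)(-1,0,1).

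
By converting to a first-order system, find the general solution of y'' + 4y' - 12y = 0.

y(t) = K_1e^(-6t) + K_2e^(2t)

Let x_1 = y, x_2 = y'. Then x_1' = x_2 and x_2' = 12x_1 - 4x_2.
A = [[0,1],[12,-4]]; det(A-λI) = λ^2 + 4λ - 12.
Eigenvalues λ = -6, 2 with eigenvectors (1,-6), (1,2).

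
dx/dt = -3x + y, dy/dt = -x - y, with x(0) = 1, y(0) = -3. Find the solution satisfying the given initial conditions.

Coefficient matrix A = [[-3, 1], [-1, -1]].
Characteristic polynomial det(A - λI) = λ^2 + 4λ + 4 = 0.
Single eigenvalue λ = -2 with algebraic multiplicity 2.
Eigenvector v = (-1,-1); generalized eigenvector w with (A-λI)w=v is (2,1).
General solution: e^(-2t)[c_1·v + c_2·(t·v + w)].
Applying x(0)=1, y(0)=-3 gives c_1=7, c_2=4.

x(t) = -4te^(-2t) + e^(-2t), y(t) = -4te^(-2t) - 3e^(-2t)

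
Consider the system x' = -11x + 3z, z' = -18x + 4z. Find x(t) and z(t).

Coefficient matrix A = [[-11, 3], [-18, 4]].
Characteristic polynomial det(A - λI) = λ^2 + 7λ + 10 = 0.
Eigenvalues λ = -2, -5.
For λ=-2: (A-λI) row 1 is [-9, 3], so an eigenvector is (-1, -3).
For λ=-5: (A-λI) row 1 is [-6, 3], so an eigenvector is (-1, -2).
General solution: c_1e^(-2t)(-1,-3) + c_2e^(-5t)(-1,-2).

x(t) = -c_1e^(-2t) - c_2e^(-5t), z(t) = -3c_1e^(-2t) - 2c_2e^(-5t)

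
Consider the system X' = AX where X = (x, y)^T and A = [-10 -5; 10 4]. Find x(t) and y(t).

x(t) = C_1e^(-3t)sin(t) + 2C_1e^(-3t)cos(t) + 2C_2e^(-3t)sin(t) - C_2e^(-3t)cos(t), y(t) = -C_1e^(-3t)sin(t) - 3C_1e^(-3t)cos(t) - 3C_2e^(-3t)sin(t) + C_2e^(-3t)cos(t)

Coefficient matrix A = [[-10, -5], [10, 4]].
Characteristic polynomial det(A - λI) = λ^2 + 6λ + 10 = 0.
Eigenvalues λ = -3 ± i (complex conjugate pair).
For λ=-3+i: an eigenvector is (2,-3) - i(1,-1) = (2 - i, -3 + i).
A real fundamental pair from Re and Im of e^((-3+i)t)v: X_1 = e^(-3t)(cos(t)·(2,-3) + sin(t)·(1,-1)), X_2 = e^(-3t)(sin(t)·(2,-3) - cos(t)·(1,-1)).
General solution: C_1X_1 + C_2X_2.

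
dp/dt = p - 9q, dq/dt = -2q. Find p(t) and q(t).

Coefficient matrix A = [[1, -9], [0, -2]].
Characteristic polynomial det(A - λI) = λ^2 + λ - 2 = 0.
Eigenvalues λ = 1, -2.
For λ=1: (A-λI) row 1 is [0, -9], so an eigenvector is (1, 0).
For λ=-2: (A-λI) row 1 is [3, -9], so an eigenvector is (3, 1).
General solution: c_1e^(t)(1,0) + c_2e^(-2t)(3,1).

p(t) = c_1e^(t) + 3c_2e^(-2t), q(t) = c_2e^(-2t)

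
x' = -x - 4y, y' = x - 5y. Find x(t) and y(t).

x(t) = -2c_1e^(-3t) - 2c_2te^(-3t) + 3c_2e^(-3t), y(t) = -c_1e^(-3t) - c_2te^(-3t) + 2c_2e^(-3t)

Coefficient matrix A = [[-1, -4], [1, -5]].
Characteristic polynomial det(A - λI) = λ^2 + 6λ + 9 = 0.
Single eigenvalue λ = -3 with algebraic multiplicity 2.
Eigenvector v = (-2,-1); generalized eigenvector w with (A-λI)w=v is (3,2).
General solution: e^(-3t)[c_1·v + c_2·(t·v + w)].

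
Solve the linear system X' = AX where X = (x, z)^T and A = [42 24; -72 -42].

x(t) = 2c_1e^(6t) + c_2e^(-6t), z(t) = -3c_1e^(6t) - 2c_2e^(-6t)

Coefficient matrix A = [[42, 24], [-72, -42]].
Characteristic polynomial det(A - λI) = λ^2 - 36 = 0.
Eigenvalues λ = 6, -6.
For λ=6: (A-λI) row 1 is [36, 24], so an eigenvector is (2, -3).
For λ=-6: (A-λI) row 1 is [48, 24], so an eigenvector is (1, -2).
General solution: c_1e^(6t)(2,-3) + c_2e^(-6t)(1,-2).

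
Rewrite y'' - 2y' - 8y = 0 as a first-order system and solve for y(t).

y(t) = K_1e^(-2t) + K_2e^(4t)

Let x_1 = y, x_2 = y'. Then x_1' = x_2 and x_2' = 8x_1 + 2x_2.
A = [[0,1],[8,2]]; det(A-λI) = λ^2 - 2λ - 8.
Eigenvalues λ = -2, 4 with eigenvectors (1,-2), (1,4).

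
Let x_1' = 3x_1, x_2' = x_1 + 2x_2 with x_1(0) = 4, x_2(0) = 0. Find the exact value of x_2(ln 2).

16

A = [[3,0],[1,2]]; eigenvalues λ = 3, 2.
Eigenvectors: (-1,-1) for λ=3, (0,1) for λ=2.
From the initial condition, c_1 = -4, c_2 = -4.
x_2(ln 2) = (-4)(2^3)(-1) + (-4)(2^2)(1) = 16.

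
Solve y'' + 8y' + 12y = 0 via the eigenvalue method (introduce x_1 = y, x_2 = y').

Let x_1 = y, x_2 = y'. Then x_1' = x_2 and x_2' = -12x_1 - 8x_2.
A = [[0,1],[-12,-8]]; det(A-λI) = λ^2 + 8λ + 12.
Eigenvalues λ = -6, -2 with eigenvectors (1,-6), (1,-2).

y(t) = K_1e^(-6t) + K_2e^(-2t)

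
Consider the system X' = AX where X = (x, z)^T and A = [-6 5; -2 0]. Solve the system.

Coefficient matrix A = [[-6, 5], [-2, 0]].
Characteristic polynomial det(A - λI) = λ^2 + 6λ + 10 = 0.
Eigenvalues λ = -3 ± i (complex conjugate pair).
For λ=-3+i: an eigenvector is (-1,-1) - i(-2,-1) = (-1 + 2i, -1 + i).
A real fundamental pair from Re and Im of e^((-3+i)t)v: X_1 = e^(-3t)(cos(t)·(-1,-1) + sin(t)·(-2,-1)), X_2 = e^(-3t)(sin(t)·(-1,-1) - cos(t)·(-2,-1)).
General solution: C_1X_1 + C_2X_2.

x(t) = -2C_1e^(-3t)sin(t) - C_1e^(-3t)cos(t) - C_2e^(-3t)sin(t) + 2C_2e^(-3t)cos(t), z(t) = -C_1e^(-3t)sin(t) - C_1e^(-3t)cos(t) - C_2e^(-3t)sin(t) + C_2e^(-3t)cos(t)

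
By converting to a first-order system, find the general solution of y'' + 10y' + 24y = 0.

Let x_1 = y, x_2 = y'. Then x_1' = x_2 and x_2' = -24x_1 - 10x_2.
A = [[0,1],[-24,-10]]; det(A-λI) = λ^2 + 10λ + 24.
Eigenvalues λ = -6, -4 with eigenvectors (1,-6), (1,-4).

y(t) = K_1e^(-6t) + K_2e^(-4t)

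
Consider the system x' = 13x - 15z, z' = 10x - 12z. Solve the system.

Coefficient matrix A = [[13, -15], [10, -12]].
Characteristic polynomial det(A - λI) = λ^2 - λ - 6 = 0.
Eigenvalues λ = 3, -2.
For λ=3: (A-λI) row 1 is [10, -15], so an eigenvector is (-3, -2).
For λ=-2: (A-λI) row 1 is [15, -15], so an eigenvector is (-1, -1).
General solution: c_1e^(3t)(-3,-2) + c_2e^(-2t)(-1,-1).

x(t) = -3c_1e^(3t) - c_2e^(-2t), z(t) = -2c_1e^(3t) - c_2e^(-2t)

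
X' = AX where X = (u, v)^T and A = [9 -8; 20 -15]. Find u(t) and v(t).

Coefficient matrix A = [[9, -8], [20, -15]].
Characteristic polynomial det(A - λI) = λ^2 + 6λ + 25 = 0.
Eigenvalues λ = -3 ± 4i (complex conjugate pair).
For λ=-3+4i: an eigenvector is (1,1) - i(1,2) = (1 - i, 1 - 2i).
A real fundamental pair from Re and Im of e^((-3+4i)t)v: X_1 = e^(-3t)(cos(4t)·(1,1) + sin(4t)·(1,2)), X_2 = e^(-3t)(sin(4t)·(1,1) - cos(4t)·(1,2)).
General solution: C_1X_1 + C_2X_2.

u(t) = C_1e^(-3t)sin(4t) + C_1e^(-3t)cos(4t) + C_2e^(-3t)sin(4t) - C_2e^(-3t)cos(4t), v(t) = 2C_1e^(-3t)sin(4t) + C_1e^(-3t)cos(4t) + C_2e^(-3t)sin(4t) - 2C_2e^(-3t)cos(4t)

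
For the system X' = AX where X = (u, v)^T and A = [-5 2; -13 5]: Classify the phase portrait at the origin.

center

A = [[-5,2],[-13,5]]; det(A-λI) = λ^2 + 1.
λ = 0 ± i: zero real part.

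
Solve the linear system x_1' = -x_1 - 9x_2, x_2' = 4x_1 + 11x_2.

x_1(t) = -3C_1e^(5t) - 3C_2te^(5t) + 2C_2e^(5t), x_2(t) = 2C_1e^(5t) + 2C_2te^(5t) - C_2e^(5t)

Coefficient matrix A = [[-1, -9], [4, 11]].
Characteristic polynomial det(A - λI) = λ^2 - 10λ + 25 = 0.
Single eigenvalue λ = 5 with algebraic multiplicity 2.
Eigenvector v = (-3,2); generalized eigenvector w with (A-λI)w=v is (2,-1).
General solution: e^(5t)[C_1·v + C_2·(t·v + w)].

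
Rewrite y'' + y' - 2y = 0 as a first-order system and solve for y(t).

Let x_1 = y, x_2 = y'. Then x_1' = x_2 and x_2' = 2x_1 - x_2.
A = [[0,1],[2,-1]]; det(A-λI) = λ^2 + λ - 2.
Eigenvalues λ = 1, -2 with eigenvectors (1,1), (1,-2).

y(t) = c_1e^(t) + c_2e^(-2t)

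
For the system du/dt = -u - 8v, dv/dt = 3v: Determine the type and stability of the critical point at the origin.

saddle

A = [[-1,-8],[0,3]]; det(A-λI) = λ^2 - 2λ - 3.
λ = -1, 3: opposite signs.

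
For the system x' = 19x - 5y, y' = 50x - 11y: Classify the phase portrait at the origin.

A = [[19,-5],[50,-11]]; det(A-λI) = λ^2 - 8λ + 41.
λ = 4 ± 5i: positive real part.

unstable spiral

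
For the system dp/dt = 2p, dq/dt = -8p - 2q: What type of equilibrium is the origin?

A = [[2,0],[-8,-2]]; det(A-λI) = λ^2 - 4.
λ = 2, -2: opposite signs.

saddle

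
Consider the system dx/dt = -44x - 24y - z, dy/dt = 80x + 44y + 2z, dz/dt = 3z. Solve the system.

Coefficient matrix A = [[-44, -24, -1], [80, 44, 2], [0, 0, 3]].
det(A - λI) = 0 gives eigenvalues λ = -4, 4, 3.
For λ=-4: eigenvector (3,-5,0).
For λ=4: eigenvector (1,-2,0).
For λ=3: eigenvector (1,-2,1).
General solution: c_1e^(-4t)(3,-5,0) + c_2e^(4t)(1,-2,0) + c_3e^(3t)(1,-2,1).

x(t) = 3c_1e^(-4t) + c_2e^(4t) + c_3e^(3t), y(t) = -5c_1e^(-4t) - 2c_2e^(4t) - 2c_3e^(3t), z(t) = c_3e^(3t)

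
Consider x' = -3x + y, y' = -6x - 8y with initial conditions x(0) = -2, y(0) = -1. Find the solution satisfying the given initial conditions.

x(t) = -7e^(-5t) + 5e^(-6t), y(t) = 14e^(-5t) - 15e^(-6t)

Coefficient matrix A = [[-3, 1], [-6, -8]].
Characteristic polynomial det(A - λI) = λ^2 + 11λ + 30 = 0.
Eigenvalues λ = -5, -6.
For λ=-5: (A-λI) row 1 is [2, 1], so an eigenvector is (1, -2).
For λ=-6: (A-λI) row 1 is [3, 1], so an eigenvector is (-1, 3).
General solution: K_1e^(-5t)(1,-2) + K_2e^(-6t)(-1,3).
Applying x(0)=-2, y(0)=-1 gives K_1=-7, K_2=-5.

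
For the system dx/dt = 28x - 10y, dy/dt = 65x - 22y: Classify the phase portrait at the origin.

A = [[28,-10],[65,-22]]; det(A-λI) = λ^2 - 6λ + 34.
λ = 3 ± 5i: positive real part.

unstable spiral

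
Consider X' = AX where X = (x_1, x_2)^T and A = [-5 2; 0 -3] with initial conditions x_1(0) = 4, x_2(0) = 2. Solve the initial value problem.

Coefficient matrix A = [[-5, 2], [0, -3]].
Characteristic polynomial det(A - λI) = λ^2 + 8λ + 15 = 0.
Eigenvalues λ = -5, -3.
For λ=-5: (A-λI) row 1 is [0, 2], so an eigenvector is (1, 0).
For λ=-3: (A-λI) row 1 is [-2, 2], so an eigenvector is (-1, -1).
General solution: K_1e^(-5t)(1,0) + K_2e^(-3t)(-1,-1).
Applying x_1(0)=4, x_2(0)=2 gives K_1=2, K_2=-2.

x_1(t) = 2e^(-3t) + 2e^(-5t), x_2(t) = 2e^(-3t)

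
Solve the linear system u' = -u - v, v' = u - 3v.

u(t) = -c_1e^(-2t) - c_2te^(-2t) - 2c_2e^(-2t), v(t) = -c_1e^(-2t) - c_2te^(-2t) - c_2e^(-2t)

Coefficient matrix A = [[-1, -1], [1, -3]].
Characteristic polynomial det(A - λI) = λ^2 + 4λ + 4 = 0.
Single eigenvalue λ = -2 with algebraic multiplicity 2.
Eigenvector v = (-1,-1); generalized eigenvector w with (A-λI)w=v is (-2,-1).
General solution: e^(-2t)[c_1·v + c_2·(t·v + w)].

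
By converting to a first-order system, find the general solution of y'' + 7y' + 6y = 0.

Let x_1 = y, x_2 = y'. Then x_1' = x_2 and x_2' = -6x_1 - 7x_2.
A = [[0,1],[-6,-7]]; det(A-λI) = λ^2 + 7λ + 6.
Eigenvalues λ = -1, -6 with eigenvectors (1,-1), (1,-6).

y(t) = C_1e^(-t) + C_2e^(-6t)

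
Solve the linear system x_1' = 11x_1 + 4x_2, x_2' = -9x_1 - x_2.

x_1(t) = 2c_1e^(5t) + 2c_2te^(5t) - c_2e^(5t), x_2(t) = -3c_1e^(5t) - 3c_2te^(5t) + 2c_2e^(5t)

Coefficient matrix A = [[11, 4], [-9, -1]].
Characteristic polynomial det(A - λI) = λ^2 - 10λ + 25 = 0.
Single eigenvalue λ = 5 with algebraic multiplicity 2.
Eigenvector v = (2,-3); generalized eigenvector w with (A-λI)w=v is (-1,2).
General solution: e^(5t)[c_1·v + c_2·(t·v + w)].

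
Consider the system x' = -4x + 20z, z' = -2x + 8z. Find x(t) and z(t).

x(t) = 3c_1e^(2t)sin(2t) - c_1e^(2t)cos(2t) - c_2e^(2t)sin(2t) - 3c_2e^(2t)cos(2t), z(t) = c_1e^(2t)sin(2t) - c_2e^(2t)cos(2t)

Coefficient matrix A = [[-4, 20], [-2, 8]].
Characteristic polynomial det(A - λI) = λ^2 - 4λ + 8 = 0.
Eigenvalues λ = 2 ± 2i (complex conjugate pair).
For λ=2+2i: an eigenvector is (-1,0) - i(3,1) = (-1 - 3i, 0 - i).
A real fundamental pair from Re and Im of e^((2+2i)t)v: X_1 = e^(2t)(cos(2t)·(-1,0) + sin(2t)·(3,1)), X_2 = e^(2t)(sin(2t)·(-1,0) - cos(2t)·(3,1)).
General solution: c_1X_1 + c_2X_2.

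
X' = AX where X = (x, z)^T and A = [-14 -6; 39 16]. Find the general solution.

Coefficient matrix A = [[-14, -6], [39, 16]].
Characteristic polynomial det(A - λI) = λ^2 - 2λ + 10 = 0.
Eigenvalues λ = 1 ± 3i (complex conjugate pair).
For λ=1+3i: an eigenvector is (1,-3) - i(1,-2) = (1 - i, -3 + 2i).
A real fundamental pair from Re and Im of e^((1+3i)t)v: X_1 = e^(t)(cos(3t)·(1,-3) + sin(3t)·(1,-2)), X_2 = e^(t)(sin(3t)·(1,-3) - cos(3t)·(1,-2)).
General solution: K_1X_1 + K_2X_2.

x(t) = K_1e^(t)sin(3t) + K_1e^(t)cos(3t) + K_2e^(t)sin(3t) - K_2e^(t)cos(3t), z(t) = -2K_1e^(t)sin(3t) - 3K_1e^(t)cos(3t) - 3K_2e^(t)sin(3t) + 2K_2e^(t)cos(3t)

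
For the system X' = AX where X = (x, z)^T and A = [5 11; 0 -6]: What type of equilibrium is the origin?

A = [[5,11],[0,-6]]; det(A-λI) = λ^2 + λ - 30.
λ = 5, -6: opposite signs.

saddle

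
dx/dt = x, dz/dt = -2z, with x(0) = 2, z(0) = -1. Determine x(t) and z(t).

Coefficient matrix A = [[1, 0], [0, -2]].
Characteristic polynomial det(A - λI) = λ^2 + λ - 2 = 0.
Eigenvalues λ = -2, 1.
For λ=-2: (A-λI) row 1 is [3, 0], so an eigenvector is (0, 1).
For λ=1: (A-λI) row 2 is [0, -3], so an eigenvector is (-1, 0).
General solution: C_1e^(-2t)(0,1) + C_2e^(t)(-1,0).
Applying x(0)=2, z(0)=-1 gives C_1=-1, C_2=-2.

x(t) = 2e^(t), z(t) = -e^(-2t)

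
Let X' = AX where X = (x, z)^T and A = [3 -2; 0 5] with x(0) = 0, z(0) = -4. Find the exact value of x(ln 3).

A = [[3,-2],[0,5]]; eigenvalues λ = 3, 5.
Eigenvectors: (1,0) for λ=3, (-1,1) for λ=5.
From the initial condition, c_1 = -4, c_2 = -4.
x(ln 3) = (-4)(3^3)(1) + (-4)(3^5)(-1) = 864.

864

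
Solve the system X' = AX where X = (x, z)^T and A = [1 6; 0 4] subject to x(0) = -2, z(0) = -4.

x(t) = -8e^(4t) + 6e^(t), z(t) = -4e^(4t)

Coefficient matrix A = [[1, 6], [0, 4]].
Characteristic polynomial det(A - λI) = λ^2 - 5λ + 4 = 0.
Eigenvalues λ = 4, 1.
For λ=4: (A-λI) row 1 is [-3, 6], so an eigenvector is (2, 1).
For λ=1: (A-λI) row 1 is [0, 6], so an eigenvector is (1, 0).
General solution: c_1e^(4t)(2,1) + c_2e^(t)(1,0).
Applying x(0)=-2, z(0)=-4 gives c_1=-4, c_2=6.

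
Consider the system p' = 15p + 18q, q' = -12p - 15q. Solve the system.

Coefficient matrix A = [[15, 18], [-12, -15]].
Characteristic polynomial det(A - λI) = λ^2 - 9 = 0.
Eigenvalues λ = 3, -3.
For λ=3: (A-λI) row 1 is [12, 18], so an eigenvector is (3, -2).
For λ=-3: (A-λI) row 1 is [18, 18], so an eigenvector is (1, -1).
General solution: c_1e^(3t)(3,-2) + c_2e^(-3t)(1,-1).

p(t) = 3c_1e^(3t) + c_2e^(-3t), q(t) = -2c_1e^(3t) - c_2e^(-3t)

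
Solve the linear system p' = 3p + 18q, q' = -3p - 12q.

p(t) = -2C_1e^(-6t) + 3C_2e^(-3t), q(t) = C_1e^(-6t) - C_2e^(-3t)

Coefficient matrix A = [[3, 18], [-3, -12]].
Characteristic polynomial det(A - λI) = λ^2 + 9λ + 18 = 0.
Eigenvalues λ = -6, -3.
For λ=-6: (A-λI) row 1 is [9, 18], so an eigenvector is (-2, 1).
For λ=-3: (A-λI) row 1 is [6, 18], so an eigenvector is (3, -1).
General solution: C_1e^(-6t)(-2,1) + C_2e^(-3t)(3,-1).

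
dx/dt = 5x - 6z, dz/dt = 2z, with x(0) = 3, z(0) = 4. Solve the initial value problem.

x(t) = -5e^(5t) + 8e^(2t), z(t) = 4e^(2t)

Coefficient matrix A = [[5, -6], [0, 2]].
Characteristic polynomial det(A - λI) = λ^2 - 7λ + 10 = 0.
Eigenvalues λ = 2, 5.
For λ=2: (A-λI) row 1 is [3, -6], so an eigenvector is (2, 1).
For λ=5: (A-λI) row 1 is [0, -6], so an eigenvector is (-1, 0).
General solution: C_1e^(2t)(2,1) + C_2e^(5t)(-1,0).
Applying x(0)=3, z(0)=4 gives C_1=4, C_2=5.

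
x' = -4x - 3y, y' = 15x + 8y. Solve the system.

Coefficient matrix A = [[-4, -3], [15, 8]].
Characteristic polynomial det(A - λI) = λ^2 - 4λ + 13 = 0.
Eigenvalues λ = 2 ± 3i (complex conjugate pair).
For λ=2+3i: an eigenvector is (-1,2) - i(0,-1) = (-1, 2 + i).
A real fundamental pair from Re and Im of e^((2+3i)t)v: X_1 = e^(2t)(cos(3t)·(-1,2) + sin(3t)·(0,-1)), X_2 = e^(2t)(sin(3t)·(-1,2) - cos(3t)·(0,-1)).
General solution: c_1X_1 + c_2X_2.

x(t) = -c_1e^(2t)cos(3t) - c_2e^(2t)sin(3t), y(t) = -c_1e^(2t)sin(3t) + 2c_1e^(2t)cos(3t) + 2c_2e^(2t)sin(3t) + c_2e^(2t)cos(3t)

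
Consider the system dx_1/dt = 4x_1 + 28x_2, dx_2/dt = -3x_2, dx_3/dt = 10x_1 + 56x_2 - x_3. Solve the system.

x_1(t) = C_1e^(4t) - 4C_2e^(-3t), x_2(t) = C_2e^(-3t), x_3(t) = 2C_1e^(4t) - 8C_2e^(-3t) + C_3e^(-t)

Coefficient matrix A = [[4, 28, 0], [0, -3, 0], [10, 56, -1]].
det(A - λI) = 0 gives eigenvalues λ = 4, -3, -1.
For λ=4: eigenvector (1,0,2).
For λ=-3: eigenvector (-4,1,-8).
For λ=-1: eigenvector (0,0,1).
General solution: C_1e^(4t)(1,0,2) + C_2e^(-3t)(-4,1,-8) + C_3e^(-t)(0,0,1).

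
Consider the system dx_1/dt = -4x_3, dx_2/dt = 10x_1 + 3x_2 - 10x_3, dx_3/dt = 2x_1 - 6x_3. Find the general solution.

x_1(t) = C_2e^(-4t) - 2C_3e^(-2t), x_2(t) = C_1e^(3t) + 2C_3e^(-2t), x_3(t) = C_2e^(-4t) - C_3e^(-2t)

Coefficient matrix A = [[0, 0, -4], [10, 3, -10], [2, 0, -6]].
det(A - λI) = 0 gives eigenvalues λ = 3, -4, -2.
For λ=3: eigenvector (0,1,0).
For λ=-4: eigenvector (1,0,1).
For λ=-2: eigenvector (-2,2,-1).
General solution: C_1e^(3t)(0,1,0) + C_2e^(-4t)(1,0,1) + C_3e^(-2t)(-2,2,-1).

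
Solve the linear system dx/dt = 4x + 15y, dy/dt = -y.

Coefficient matrix A = [[4, 15], [0, -1]].
Characteristic polynomial det(A - λI) = λ^2 - 3λ - 4 = 0.
Eigenvalues λ = 4, -1.
For λ=4: (A-λI) row 1 is [0, 15], so an eigenvector is (1, 0).
For λ=-1: (A-λI) row 1 is [5, 15], so an eigenvector is (3, -1).
General solution: K_1e^(4t)(1,0) + K_2e^(-t)(3,-1).

x(t) = K_1e^(4t) + 3K_2e^(-t), y(t) = -K_2e^(-t)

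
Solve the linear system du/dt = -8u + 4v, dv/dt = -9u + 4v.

u(t) = 2K_1e^(-2t) + 2K_2te^(-2t) - K_2e^(-2t), v(t) = 3K_1e^(-2t) + 3K_2te^(-2t) - K_2e^(-2t)

Coefficient matrix A = [[-8, 4], [-9, 4]].
Characteristic polynomial det(A - λI) = λ^2 + 4λ + 4 = 0.
Single eigenvalue λ = -2 with algebraic multiplicity 2.
Eigenvector v = (2,3); generalized eigenvector w with (A-λI)w=v is (-1,-1).
General solution: e^(-2t)[K_1·v + K_2·(t·v + w)].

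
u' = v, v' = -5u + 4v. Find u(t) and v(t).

u(t) = C_1e^(2t)sin(t) - C_2e^(2t)cos(t), v(t) = 2C_1e^(2t)sin(t) + C_1e^(2t)cos(t) + C_2e^(2t)sin(t) - 2C_2e^(2t)cos(t)

Coefficient matrix A = [[0, 1], [-5, 4]].
Characteristic polynomial det(A - λI) = λ^2 - 4λ + 5 = 0.
Eigenvalues λ = 2 ± i (complex conjugate pair).
For λ=2+i: an eigenvector is (0,1) - i(1,2) = (0 - i, 1 - 2i).
A real fundamental pair from Re and Im of e^((2+i)t)v: X_1 = e^(2t)(cos(t)·(0,1) + sin(t)·(1,2)), X_2 = e^(2t)(sin(t)·(0,1) - cos(t)·(1,2)).
General solution: C_1X_1 + C_2X_2.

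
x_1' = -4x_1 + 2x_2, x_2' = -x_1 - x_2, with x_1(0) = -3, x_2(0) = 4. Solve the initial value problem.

Coefficient matrix A = [[-4, 2], [-1, -1]].
Characteristic polynomial det(A - λI) = λ^2 + 5λ + 6 = 0.
Eigenvalues λ = -2, -3.
For λ=-2: (A-λI) row 1 is [-2, 2], so an eigenvector is (-1, -1).
For λ=-3: (A-λI) row 1 is [-1, 2], so an eigenvector is (-2, -1).
General solution: C_1e^(-2t)(-1,-1) + C_2e^(-3t)(-2,-1).
Applying x_1(0)=-3, x_2(0)=4 gives C_1=-11, C_2=7.

x_1(t) = 11e^(-2t) - 14e^(-3t), x_2(t) = 11e^(-2t) - 7e^(-3t)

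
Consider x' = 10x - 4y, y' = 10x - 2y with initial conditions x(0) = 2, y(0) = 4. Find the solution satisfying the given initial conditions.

Coefficient matrix A = [[10, -4], [10, -2]].
Characteristic polynomial det(A - λI) = λ^2 - 8λ + 20 = 0.
Eigenvalues λ = 4 ± 2i (complex conjugate pair).
For λ=4+2i: an eigenvector is (-1,-1) - i(-1,-2) = (-1 + i, -1 + 2i).
A real fundamental pair from Re and Im of e^((4+2i)t)v: X_1 = e^(4t)(cos(2t)·(-1,-1) + sin(2t)·(-1,-2)), X_2 = e^(4t)(sin(2t)·(-1,-1) - cos(2t)·(-1,-2)).
General solution: C_1X_1 + C_2X_2.
Applying x(0)=2, y(0)=4 gives C_1=0, C_2=2.

x(t) = -2e^(4t)sin(2t) + 2e^(4t)cos(2t), y(t) = -2e^(4t)sin(2t) + 4e^(4t)cos(2t)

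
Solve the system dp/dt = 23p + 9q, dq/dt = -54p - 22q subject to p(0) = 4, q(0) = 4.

p(t) = 16e^(5t) - 12e^(-4t), q(t) = -32e^(5t) + 36e^(-4t)

Coefficient matrix A = [[23, 9], [-54, -22]].
Characteristic polynomial det(A - λI) = λ^2 - λ - 20 = 0.
Eigenvalues λ = -4, 5.
For λ=-4: (A-λI) row 1 is [27, 9], so an eigenvector is (1, -3).
For λ=5: (A-λI) row 1 is [18, 9], so an eigenvector is (1, -2).
General solution: c_1e^(-4t)(1,-3) + c_2e^(5t)(1,-2).
Applying p(0)=4, q(0)=4 gives c_1=-12, c_2=16.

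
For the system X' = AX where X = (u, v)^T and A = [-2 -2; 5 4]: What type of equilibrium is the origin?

A = [[-2,-2],[5,4]]; det(A-λI) = λ^2 - 2λ + 2.
λ = 1 ± i: positive real part.

unstable spiral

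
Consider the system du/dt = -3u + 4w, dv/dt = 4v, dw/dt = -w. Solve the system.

u(t) = C_1e^(-3t) + 2C_2e^(-t), v(t) = C_3e^(4t), w(t) = C_2e^(-t)

Coefficient matrix A = [[-3, 0, 4], [0, 4, 0], [0, 0, -1]].
det(A - λI) = 0 gives eigenvalues λ = -3, -1, 4.
For λ=-3: eigenvector (1,0,0).
For λ=-1: eigenvector (2,0,1).
For λ=4: eigenvector (0,1,0).
General solution: C_1e^(-3t)(1,0,0) + C_2e^(-t)(2,0,1) + C_3e^(4t)(0,1,0).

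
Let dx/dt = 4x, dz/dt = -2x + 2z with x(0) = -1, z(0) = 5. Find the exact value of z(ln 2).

A = [[4,0],[-2,2]]; eigenvalues λ = 4, 2.
Eigenvectors: (1,-1) for λ=4, (0,1) for λ=2.
From the initial condition, c_1 = -1, c_2 = 4.
z(ln 2) = (-1)(2^4)(-1) + (4)(2^2)(1) = 32.

32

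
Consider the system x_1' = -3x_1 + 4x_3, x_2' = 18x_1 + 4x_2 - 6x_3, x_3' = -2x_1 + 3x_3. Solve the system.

x_1(t) = -K_1e^(t) + 2K_3e^(-t), x_2(t) = 4K_1e^(t) + K_2e^(4t) - 6K_3e^(-t), x_3(t) = -K_1e^(t) + K_3e^(-t)

Coefficient matrix A = [[-3, 0, 4], [18, 4, -6], [-2, 0, 3]].
det(A - λI) = 0 gives eigenvalues λ = 1, 4, -1.
For λ=1: eigenvector (-1,4,-1).
For λ=4: eigenvector (0,1,0).
For λ=-1: eigenvector (2,-6,1).
General solution: K_1e^(t)(-1,4,-1) + K_2e^(4t)(0,1,0) + K_3e^(-t)(2,-6,1).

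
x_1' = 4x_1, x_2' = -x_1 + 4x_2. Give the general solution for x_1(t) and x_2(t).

x_1(t) = C_2e^(4t), x_2(t) = -C_1e^(4t) - C_2te^(4t) - 3C_2e^(4t)

Coefficient matrix A = [[4, 0], [-1, 4]].
Characteristic polynomial det(A - λI) = λ^2 - 8λ + 16 = 0.
Single eigenvalue λ = 4 with algebraic multiplicity 2.
Eigenvector v = (0,-1); generalized eigenvector w with (A-λI)w=v is (1,-3).
General solution: e^(4t)[C_1·v + C_2·(t·v + w)].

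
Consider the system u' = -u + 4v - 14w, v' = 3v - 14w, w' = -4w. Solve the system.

u(t) = c_1e^(3t) - c_2e^(-t) + 2c_3e^(-4t), v(t) = c_1e^(3t) + 2c_3e^(-4t), w(t) = c_3e^(-4t)

Coefficient matrix A = [[-1, 4, -14], [0, 3, -14], [0, 0, -4]].
det(A - λI) = 0 gives eigenvalues λ = 3, -1, -4.
For λ=3: eigenvector (1,1,0).
For λ=-1: eigenvector (-1,0,0).
For λ=-4: eigenvector (2,2,1).
General solution: c_1e^(3t)(1,1,0) + c_2e^(-t)(-1,0,0) + c_3e^(-4t)(2,2,1).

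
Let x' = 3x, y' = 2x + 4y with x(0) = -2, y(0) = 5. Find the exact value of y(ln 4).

A = [[3,0],[2,4]]; eigenvalues λ = 4, 3.
Eigenvectors: (0,-1) for λ=4, (-1,2) for λ=3.
From the initial condition, c_1 = -1, c_2 = 2.
y(ln 4) = (-1)(4^4)(-1) + (2)(4^3)(2) = 512.

512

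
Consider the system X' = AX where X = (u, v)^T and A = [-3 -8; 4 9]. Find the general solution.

Coefficient matrix A = [[-3, -8], [4, 9]].
Characteristic polynomial det(A - λI) = λ^2 - 6λ + 5 = 0.
Eigenvalues λ = 5, 1.
For λ=5: (A-λI) row 1 is [-8, -8], so an eigenvector is (1, -1).
For λ=1: (A-λI) row 1 is [-4, -8], so an eigenvector is (2, -1).
General solution: K_1e^(5t)(1,-1) + K_2e^(t)(2,-1).

u(t) = K_1e^(5t) + 2K_2e^(t), v(t) = -K_1e^(5t) - K_2e^(t)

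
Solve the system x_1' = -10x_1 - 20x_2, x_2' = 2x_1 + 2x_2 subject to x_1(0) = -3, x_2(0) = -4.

x_1(t) = 49e^(-4t)sin(2t) - 3e^(-4t)cos(2t), x_2(t) = -15e^(-4t)sin(2t) - 4e^(-4t)cos(2t)

Coefficient matrix A = [[-10, -20], [2, 2]].
Characteristic polynomial det(A - λI) = λ^2 + 8λ + 20 = 0.
Eigenvalues λ = -4 ± 2i (complex conjugate pair).
For λ=-4+2i: an eigenvector is (3,-1) - i(1,0) = (3 - i, -1).
A real fundamental pair from Re and Im of e^((-4+2i)t)v: X_1 = e^(-4t)(cos(2t)·(3,-1) + sin(2t)·(1,0)), X_2 = e^(-4t)(sin(2t)·(3,-1) - cos(2t)·(1,0)).
General solution: c_1X_1 + c_2X_2.
Applying x_1(0)=-3, x_2(0)=-4 gives c_1=4, c_2=15.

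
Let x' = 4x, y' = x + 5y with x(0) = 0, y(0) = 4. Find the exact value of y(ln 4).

4096

A = [[4,0],[1,5]]; eigenvalues λ = 4, 5.
Eigenvectors: (1,-1) for λ=4, (0,1) for λ=5.
From the initial condition, c_1 = 0, c_2 = 4.
y(ln 4) = (0)(4^4)(-1) + (4)(4^5)(1) = 4096.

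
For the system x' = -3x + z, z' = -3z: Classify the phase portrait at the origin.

A = [[-3,1],[0,-3]]; det(A-λI) = λ^2 + 6λ + 9.
repeated λ = -3 with a single eigenvector.

stable improper node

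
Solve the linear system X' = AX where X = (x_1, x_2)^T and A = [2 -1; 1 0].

Coefficient matrix A = [[2, -1], [1, 0]].
Characteristic polynomial det(A - λI) = λ^2 - 2λ + 1 = 0.
Single eigenvalue λ = 1 with algebraic multiplicity 2.
Eigenvector v = (-1,-1); generalized eigenvector w with (A-λI)w=v is (-2,-1).
General solution: e^(t)[C_1·v + C_2·(t·v + w)].

x_1(t) = -C_1e^(t) - C_2te^(t) - 2C_2e^(t), x_2(t) = -C_1e^(t) - C_2te^(t) - C_2e^(t)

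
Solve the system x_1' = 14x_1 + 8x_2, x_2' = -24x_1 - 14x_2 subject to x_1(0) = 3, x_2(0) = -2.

x_1(t) = 8e^(2t) - 5e^(-2t), x_2(t) = -12e^(2t) + 10e^(-2t)

Coefficient matrix A = [[14, 8], [-24, -14]].
Characteristic polynomial det(A - λI) = λ^2 - 4 = 0.
Eigenvalues λ = -2, 2.
For λ=-2: (A-λI) row 1 is [16, 8], so an eigenvector is (1, -2).
For λ=2: (A-λI) row 1 is [12, 8], so an eigenvector is (-2, 3).
General solution: K_1e^(-2t)(1,-2) + K_2e^(2t)(-2,3).
Applying x_1(0)=3, x_2(0)=-2 gives K_1=-5, K_2=-4.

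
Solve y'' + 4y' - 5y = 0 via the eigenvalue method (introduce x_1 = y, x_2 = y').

y(t) = C_1e^(t) + C_2e^(-5t)

Let x_1 = y, x_2 = y'. Then x_1' = x_2 and x_2' = 5x_1 - 4x_2.
A = [[0,1],[5,-4]]; det(A-λI) = λ^2 + 4λ - 5.
Eigenvalues λ = 1, -5 with eigenvectors (1,1), (1,-5).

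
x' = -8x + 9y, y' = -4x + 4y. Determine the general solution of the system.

x(t) = 3C_1e^(-2t) + 3C_2te^(-2t) + C_2e^(-2t), y(t) = 2C_1e^(-2t) + 2C_2te^(-2t) + C_2e^(-2t)

Coefficient matrix A = [[-8, 9], [-4, 4]].
Characteristic polynomial det(A - λI) = λ^2 + 4λ + 4 = 0.
Single eigenvalue λ = -2 with algebraic multiplicity 2.
Eigenvector v = (3,2); generalized eigenvector w with (A-λI)w=v is (1,1).
General solution: e^(-2t)[C_1·v + C_2·(t·v + w)].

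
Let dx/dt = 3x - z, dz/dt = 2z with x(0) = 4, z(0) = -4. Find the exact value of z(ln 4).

A = [[3,-1],[0,2]]; eigenvalues λ = 2, 3.
Eigenvectors: (-1,-1) for λ=2, (1,0) for λ=3.
From the initial condition, c_1 = 4, c_2 = 8.
z(ln 4) = (4)(4^2)(-1) + (8)(4^3)(0) = -64.

-64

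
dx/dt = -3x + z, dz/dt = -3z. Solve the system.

Coefficient matrix A = [[-3, 1], [0, -3]].
Characteristic polynomial det(A - λI) = λ^2 + 6λ + 9 = 0.
Single eigenvalue λ = -3 with algebraic multiplicity 2.
Eigenvector v = (-1,0); generalized eigenvector w with (A-λI)w=v is (-2,-1).
General solution: e^(-3t)[C_1·v + C_2·(t·v + w)].

x(t) = -C_1e^(-3t) - C_2te^(-3t) - 2C_2e^(-3t), z(t) = -C_2e^(-3t)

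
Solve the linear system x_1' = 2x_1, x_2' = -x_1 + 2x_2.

x_1(t) = C_2e^(2t), x_2(t) = -C_1e^(2t) - C_2te^(2t) + C_2e^(2t)

Coefficient matrix A = [[2, 0], [-1, 2]].
Characteristic polynomial det(A - λI) = λ^2 - 4λ + 4 = 0.
Single eigenvalue λ = 2 with algebraic multiplicity 2.
Eigenvector v = (0,-1); generalized eigenvector w with (A-λI)w=v is (1,1).
General solution: e^(2t)[C_1·v + C_2·(t·v + w)].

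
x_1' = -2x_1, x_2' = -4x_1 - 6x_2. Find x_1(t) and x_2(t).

x_1(t) = c_1e^(-2t), x_2(t) = -c_1e^(-2t) - c_2e^(-6t)

Coefficient matrix A = [[-2, 0], [-4, -6]].
Characteristic polynomial det(A - λI) = λ^2 + 8λ + 12 = 0.
Eigenvalues λ = -2, -6.
For λ=-2: (A-λI) row 2 is [-4, -4], so an eigenvector is (1, -1).
For λ=-6: (A-λI) row 1 is [4, 0], so an eigenvector is (0, -1).
General solution: c_1e^(-2t)(1,-1) + c_2e^(-6t)(0,-1).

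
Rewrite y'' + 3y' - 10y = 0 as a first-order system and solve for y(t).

Let x_1 = y, x_2 = y'. Then x_1' = x_2 and x_2' = 10x_1 - 3x_2.
A = [[0,1],[10,-3]]; det(A-λI) = λ^2 + 3λ - 10.
Eigenvalues λ = -5, 2 with eigenvectors (1,-5), (1,2).

y(t) = K_1e^(-5t) + K_2e^(2t)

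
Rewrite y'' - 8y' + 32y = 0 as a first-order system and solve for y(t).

y(t) = C_1e^(4t)cos(4t) + C_2e^(4t)sin(4t)

Let x_1 = y, x_2 = y'. Then x_1' = x_2 and x_2' = -32x_1 + 8x_2.
A = [[0,1],[-32,8]]; det(A-λI) = λ^2 - 8λ + 32.
Eigenvalues λ = 4 ± 4i.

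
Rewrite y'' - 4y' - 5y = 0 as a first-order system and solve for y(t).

Let x_1 = y, x_2 = y'. Then x_1' = x_2 and x_2' = 5x_1 + 4x_2.
A = [[0,1],[5,4]]; det(A-λI) = λ^2 - 4λ - 5.
Eigenvalues λ = 5, -1 with eigenvectors (1,5), (1,-1).

y(t) = K_1e^(5t) + K_2e^(-t)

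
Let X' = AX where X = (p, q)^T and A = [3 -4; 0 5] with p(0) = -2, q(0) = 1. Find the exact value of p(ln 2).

-64

A = [[3,-4],[0,5]]; eigenvalues λ = 3, 5.
Eigenvectors: (-1,0) for λ=3, (2,-1) for λ=5.
From the initial condition, c_1 = 0, c_2 = -1.
p(ln 2) = (0)(2^3)(-1) + (-1)(2^5)(2) = -64.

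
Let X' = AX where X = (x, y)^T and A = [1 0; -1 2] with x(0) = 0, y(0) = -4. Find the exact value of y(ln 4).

-64

A = [[1,0],[-1,2]]; eigenvalues λ = 2, 1.
Eigenvectors: (0,-1) for λ=2, (1,1) for λ=1.
From the initial condition, c_1 = 4, c_2 = 0.
y(ln 4) = (4)(4^2)(-1) + (0)(4^1)(1) = -64.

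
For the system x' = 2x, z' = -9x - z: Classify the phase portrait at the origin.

saddle

A = [[2,0],[-9,-1]]; det(A-λI) = λ^2 - λ - 2.
λ = -1, 2: opposite signs.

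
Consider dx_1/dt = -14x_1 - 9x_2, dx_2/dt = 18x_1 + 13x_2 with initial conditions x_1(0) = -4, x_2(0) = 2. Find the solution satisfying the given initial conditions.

Coefficient matrix A = [[-14, -9], [18, 13]].
Characteristic polynomial det(A - λI) = λ^2 + λ - 20 = 0.
Eigenvalues λ = 4, -5.
For λ=4: (A-λI) row 1 is [-18, -9], so an eigenvector is (-1, 2).
For λ=-5: (A-λI) row 1 is [-9, -9], so an eigenvector is (1, -1).
General solution: C_1e^(4t)(-1,2) + C_2e^(-5t)(1,-1).
Applying x_1(0)=-4, x_2(0)=2 gives C_1=-2, C_2=-6.

x_1(t) = 2e^(4t) - 6e^(-5t), x_2(t) = -4e^(4t) + 6e^(-5t)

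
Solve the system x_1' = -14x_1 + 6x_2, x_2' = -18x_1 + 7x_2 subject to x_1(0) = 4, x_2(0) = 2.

x_1(t) = -8e^(-2t) + 12e^(-5t), x_2(t) = -16e^(-2t) + 18e^(-5t)

Coefficient matrix A = [[-14, 6], [-18, 7]].
Characteristic polynomial det(A - λI) = λ^2 + 7λ + 10 = 0.
Eigenvalues λ = -5, -2.
For λ=-5: (A-λI) row 1 is [-9, 6], so an eigenvector is (-2, -3).
For λ=-2: (A-λI) row 1 is [-12, 6], so an eigenvector is (-1, -2).
General solution: c_1e^(-5t)(-2,-3) + c_2e^(-2t)(-1,-2).
Applying x_1(0)=4, x_2(0)=2 gives c_1=-6, c_2=8.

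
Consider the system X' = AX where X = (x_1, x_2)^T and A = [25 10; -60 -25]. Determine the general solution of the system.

Coefficient matrix A = [[25, 10], [-60, -25]].
Characteristic polynomial det(A - λI) = λ^2 - 25 = 0.
Eigenvalues λ = 5, -5.
For λ=5: (A-λI) row 1 is [20, 10], so an eigenvector is (1, -2).
For λ=-5: (A-λI) row 1 is [30, 10], so an eigenvector is (-1, 3).
General solution: c_1e^(5t)(1,-2) + c_2e^(-5t)(-1,3).

x_1(t) = c_1e^(5t) - c_2e^(-5t), x_2(t) = -2c_1e^(5t) + 3c_2e^(-5t)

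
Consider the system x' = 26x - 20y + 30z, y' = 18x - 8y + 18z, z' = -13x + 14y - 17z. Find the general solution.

Coefficient matrix A = [[26, -20, 30], [18, -8, 18], [-13, 14, -17]].
det(A - λI) = 0 gives eigenvalues λ = 4, -4, 1.
For λ=4: eigenvector (0,-3,-2).
For λ=-4: eigenvector (1,0,-1).
For λ=1: eigenvector (-2,2,3).
General solution: C_1e^(4t)(0,-3,-2) + C_2e^(-4t)(1,0,-1) + C_3e^(t)(-2,2,3).

x(t) = C_2e^(-4t) - 2C_3e^(t), y(t) = -3C_1e^(4t) + 2C_3e^(t), z(t) = -2C_1e^(4t) - C_2e^(-4t) + 3C_3e^(t)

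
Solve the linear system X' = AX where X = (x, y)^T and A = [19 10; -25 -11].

Coefficient matrix A = [[19, 10], [-25, -11]].
Characteristic polynomial det(A - λI) = λ^2 - 8λ + 41 = 0.
Eigenvalues λ = 4 ± 5i (complex conjugate pair).
For λ=4+5i: an eigenvector is (1,-2) - i(-1,1) = (1 + i, -2 - i).
A real fundamental pair from Re and Im of e^((4+5i)t)v: X_1 = e^(4t)(cos(5t)·(1,-2) + sin(5t)·(-1,1)), X_2 = e^(4t)(sin(5t)·(1,-2) - cos(5t)·(-1,1)).
General solution: c_1X_1 + c_2X_2.

x(t) = -c_1e^(4t)sin(5t) + c_1e^(4t)cos(5t) + c_2e^(4t)sin(5t) + c_2e^(4t)cos(5t), y(t) = c_1e^(4t)sin(5t) - 2c_1e^(4t)cos(5t) - 2c_2e^(4t)sin(5t) - c_2e^(4t)cos(5t)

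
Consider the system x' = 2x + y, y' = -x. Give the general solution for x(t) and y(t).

Coefficient matrix A = [[2, 1], [-1, 0]].
Characteristic polynomial det(A - λI) = λ^2 - 2λ + 1 = 0.
Single eigenvalue λ = 1 with algebraic multiplicity 2.
Eigenvector v = (-1,1); generalized eigenvector w with (A-λI)w=v is (2,-3).
General solution: e^(t)[K_1·v + K_2·(t·v + w)].

x(t) = -K_1e^(t) - K_2te^(t) + 2K_2e^(t), y(t) = K_1e^(t) + K_2te^(t) - 3K_2e^(t)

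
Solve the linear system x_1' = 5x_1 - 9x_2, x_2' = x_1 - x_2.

x_1(t) = -3c_1e^(2t) - 3c_2te^(2t) - c_2e^(2t), x_2(t) = -c_1e^(2t) - c_2te^(2t)

Coefficient matrix A = [[5, -9], [1, -1]].
Characteristic polynomial det(A - λI) = λ^2 - 4λ + 4 = 0.
Single eigenvalue λ = 2 with algebraic multiplicity 2.
Eigenvector v = (-3,-1); generalized eigenvector w with (A-λI)w=v is (-1,0).
General solution: e^(2t)[c_1·v + c_2·(t·v + w)].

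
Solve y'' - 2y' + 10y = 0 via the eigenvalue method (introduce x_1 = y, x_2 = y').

y(t) = K_1e^(t)cos(3t) + K_2e^(t)sin(3t)

Let x_1 = y, x_2 = y'. Then x_1' = x_2 and x_2' = -10x_1 + 2x_2.
A = [[0,1],[-10,2]]; det(A-λI) = λ^2 - 2λ + 10.
Eigenvalues λ = 1 ± 3i.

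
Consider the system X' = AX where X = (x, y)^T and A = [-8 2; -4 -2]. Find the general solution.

Coefficient matrix A = [[-8, 2], [-4, -2]].
Characteristic polynomial det(A - λI) = λ^2 + 10λ + 24 = 0.
Eigenvalues λ = -6, -4.
For λ=-6: (A-λI) row 1 is [-2, 2], so an eigenvector is (1, 1).
For λ=-4: (A-λI) row 1 is [-4, 2], so an eigenvector is (-1, -2).
General solution: K_1e^(-6t)(1,1) + K_2e^(-4t)(-1,-2).

x(t) = K_1e^(-6t) - K_2e^(-4t), y(t) = K_1e^(-6t) - 2K_2e^(-4t)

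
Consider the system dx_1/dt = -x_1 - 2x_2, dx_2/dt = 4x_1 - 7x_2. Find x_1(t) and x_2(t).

Coefficient matrix A = [[-1, -2], [4, -7]].
Characteristic polynomial det(A - λI) = λ^2 + 8λ + 15 = 0.
Eigenvalues λ = -3, -5.
For λ=-3: (A-λI) row 1 is [2, -2], so an eigenvector is (1, 1).
For λ=-5: (A-λI) row 1 is [4, -2], so an eigenvector is (-1, -2).
General solution: C_1e^(-3t)(1,1) + C_2e^(-5t)(-1,-2).

x_1(t) = C_1e^(-3t) - C_2e^(-5t), x_2(t) = C_1e^(-3t) - 2C_2e^(-5t)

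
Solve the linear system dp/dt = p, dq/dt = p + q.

Coefficient matrix A = [[1, 0], [1, 1]].
Characteristic polynomial det(A - λI) = λ^2 - 2λ + 1 = 0.
Single eigenvalue λ = 1 with algebraic multiplicity 2.
Eigenvector v = (0,-1); generalized eigenvector w with (A-λI)w=v is (-1,-3).
General solution: e^(t)[K_1·v + K_2·(t·v + w)].

p(t) = -K_2e^(t), q(t) = -K_1e^(t) - K_2te^(t) - 3K_2e^(t)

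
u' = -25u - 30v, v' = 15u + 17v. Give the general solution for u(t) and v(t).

Coefficient matrix A = [[-25, -30], [15, 17]].
Characteristic polynomial det(A - λI) = λ^2 + 8λ + 25 = 0.
Eigenvalues λ = -4 ± 3i (complex conjugate pair).
For λ=-4+3i: an eigenvector is (-3,2) - i(1,-1) = (-3 - i, 2 + i).
A real fundamental pair from Re and Im of e^((-4+3i)t)v: X_1 = e^(-4t)(cos(3t)·(-3,2) + sin(3t)·(1,-1)), X_2 = e^(-4t)(sin(3t)·(-3,2) - cos(3t)·(1,-1)).
General solution: C_1X_1 + C_2X_2.

u(t) = C_1e^(-4t)sin(3t) - 3C_1e^(-4t)cos(3t) - 3C_2e^(-4t)sin(3t) - C_2e^(-4t)cos(3t), v(t) = -C_1e^(-4t)sin(3t) + 2C_1e^(-4t)cos(3t) + 2C_2e^(-4t)sin(3t) + C_2e^(-4t)cos(3t)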